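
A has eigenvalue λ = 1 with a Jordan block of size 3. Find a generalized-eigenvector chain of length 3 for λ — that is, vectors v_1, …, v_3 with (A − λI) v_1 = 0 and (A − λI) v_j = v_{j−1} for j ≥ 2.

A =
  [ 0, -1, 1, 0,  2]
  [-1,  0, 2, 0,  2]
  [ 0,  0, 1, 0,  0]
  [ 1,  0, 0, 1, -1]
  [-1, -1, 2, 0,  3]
A Jordan chain for λ = 1 of length 3:
v_1 = (1, 1, 0, -1, 1)ᵀ
v_2 = (1, 2, 0, 0, 2)ᵀ
v_3 = (0, 0, 1, 0, 0)ᵀ

Let N = A − (1)·I. We want v_3 with N^3 v_3 = 0 but N^2 v_3 ≠ 0; then v_{j-1} := N · v_j for j = 3, …, 2.

Pick v_3 = (0, 0, 1, 0, 0)ᵀ.
Then v_2 = N · v_3 = (1, 2, 0, 0, 2)ᵀ.
Then v_1 = N · v_2 = (1, 1, 0, -1, 1)ᵀ.

Sanity check: (A − (1)·I) v_1 = (0, 0, 0, 0, 0)ᵀ = 0. ✓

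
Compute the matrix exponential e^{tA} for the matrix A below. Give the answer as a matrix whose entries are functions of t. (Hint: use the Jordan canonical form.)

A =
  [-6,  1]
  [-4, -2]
e^{tA} =
  [-2*t*exp(-4*t) + exp(-4*t), t*exp(-4*t)]
  [-4*t*exp(-4*t), 2*t*exp(-4*t) + exp(-4*t)]

Strategy: write A = P · J · P⁻¹ where J is a Jordan canonical form, so e^{tA} = P · e^{tJ} · P⁻¹, and e^{tJ} can be computed block-by-block.

A has Jordan form
J =
  [-4,  1]
  [ 0, -4]
(up to reordering of blocks).

Per-block formulas:
  For a 2×2 Jordan block J_2(-4): exp(t · J_2(-4)) = e^(-4t)·(I + t·N), where N is the 2×2 nilpotent shift.

After assembling e^{tJ} and conjugating by P, we get:

e^{tA} =
  [-2*t*exp(-4*t) + exp(-4*t), t*exp(-4*t)]
  [-4*t*exp(-4*t), 2*t*exp(-4*t) + exp(-4*t)]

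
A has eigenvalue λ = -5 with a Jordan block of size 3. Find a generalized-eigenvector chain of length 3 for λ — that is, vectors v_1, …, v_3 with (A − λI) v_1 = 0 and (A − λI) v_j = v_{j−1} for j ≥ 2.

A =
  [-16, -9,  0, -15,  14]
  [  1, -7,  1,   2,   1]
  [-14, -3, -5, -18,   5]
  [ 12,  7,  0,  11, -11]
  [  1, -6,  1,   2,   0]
A Jordan chain for λ = -5 of length 3:
v_1 = (5, -1, 2, -4, -1)ᵀ
v_2 = (0, 1, 0, 0, 1)ᵀ
v_3 = (0, 0, 1, 0, 0)ᵀ

Let N = A − (-5)·I. We want v_3 with N^3 v_3 = 0 but N^2 v_3 ≠ 0; then v_{j-1} := N · v_j for j = 3, …, 2.

Pick v_3 = (0, 0, 1, 0, 0)ᵀ.
Then v_2 = N · v_3 = (0, 1, 0, 0, 1)ᵀ.
Then v_1 = N · v_2 = (5, -1, 2, -4, -1)ᵀ.

Sanity check: (A − (-5)·I) v_1 = (0, 0, 0, 0, 0)ᵀ = 0. ✓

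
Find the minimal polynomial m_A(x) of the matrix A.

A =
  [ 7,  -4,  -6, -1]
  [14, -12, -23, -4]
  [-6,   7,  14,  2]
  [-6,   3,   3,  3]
x^3 - 9*x^2 + 27*x - 27

The characteristic polynomial is χ_A(x) = (x - 3)^4, so the eigenvalues are known. The minimal polynomial is
  m_A(x) = Π_λ (x − λ)^{k_λ}
where k_λ is the size of the *largest* Jordan block for λ (equivalently, the smallest k with (A − λI)^k v = 0 for every generalised eigenvector v of λ).

  λ = 3: largest Jordan block has size 3, contributing (x − 3)^3

So m_A(x) = (x - 3)^3 = x^3 - 9*x^2 + 27*x - 27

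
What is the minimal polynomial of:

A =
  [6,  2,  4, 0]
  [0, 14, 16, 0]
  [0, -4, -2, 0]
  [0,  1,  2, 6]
x^2 - 12*x + 36

The characteristic polynomial is χ_A(x) = (x - 6)^4, so the eigenvalues are known. The minimal polynomial is
  m_A(x) = Π_λ (x − λ)^{k_λ}
where k_λ is the size of the *largest* Jordan block for λ (equivalently, the smallest k with (A − λI)^k v = 0 for every generalised eigenvector v of λ).

  λ = 6: largest Jordan block has size 2, contributing (x − 6)^2

So m_A(x) = (x - 6)^2 = x^2 - 12*x + 36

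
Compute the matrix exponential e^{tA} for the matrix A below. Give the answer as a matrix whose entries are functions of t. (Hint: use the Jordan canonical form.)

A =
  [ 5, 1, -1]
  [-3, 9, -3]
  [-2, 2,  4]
e^{tA} =
  [-t*exp(6*t) + exp(6*t), t*exp(6*t), -t*exp(6*t)]
  [-3*t*exp(6*t), 3*t*exp(6*t) + exp(6*t), -3*t*exp(6*t)]
  [-2*t*exp(6*t), 2*t*exp(6*t), -2*t*exp(6*t) + exp(6*t)]

Strategy: write A = P · J · P⁻¹ where J is a Jordan canonical form, so e^{tA} = P · e^{tJ} · P⁻¹, and e^{tJ} can be computed block-by-block.

A has Jordan form
J =
  [6, 1, 0]
  [0, 6, 0]
  [0, 0, 6]
(up to reordering of blocks).

Per-block formulas:
  For a 2×2 Jordan block J_2(6): exp(t · J_2(6)) = e^(6t)·(I + t·N), where N is the 2×2 nilpotent shift.
  For a 1×1 block at λ = 6: exp(t · [6]) = [e^(6t)].

After assembling e^{tJ} and conjugating by P, we get:

e^{tA} =
  [-t*exp(6*t) + exp(6*t), t*exp(6*t), -t*exp(6*t)]
  [-3*t*exp(6*t), 3*t*exp(6*t) + exp(6*t), -3*t*exp(6*t)]
  [-2*t*exp(6*t), 2*t*exp(6*t), -2*t*exp(6*t) + exp(6*t)]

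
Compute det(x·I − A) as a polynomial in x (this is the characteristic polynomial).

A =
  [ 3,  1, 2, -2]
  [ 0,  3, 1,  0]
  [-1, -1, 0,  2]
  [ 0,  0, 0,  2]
x^4 - 8*x^3 + 24*x^2 - 32*x + 16

Expanding det(x·I − A) (e.g. by cofactor expansion or by noting that A is similar to its Jordan form J, which has the same characteristic polynomial as A) gives
  χ_A(x) = x^4 - 8*x^3 + 24*x^2 - 32*x + 16
which factors as (x - 2)^4. The eigenvalues (with algebraic multiplicities) are λ = 2 with multiplicity 4.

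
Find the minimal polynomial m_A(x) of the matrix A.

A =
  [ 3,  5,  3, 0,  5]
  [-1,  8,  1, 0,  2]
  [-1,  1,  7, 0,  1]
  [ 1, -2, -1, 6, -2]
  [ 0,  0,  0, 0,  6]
x^3 - 18*x^2 + 108*x - 216

The characteristic polynomial is χ_A(x) = (x - 6)^5, so the eigenvalues are known. The minimal polynomial is
  m_A(x) = Π_λ (x − λ)^{k_λ}
where k_λ is the size of the *largest* Jordan block for λ (equivalently, the smallest k with (A − λI)^k v = 0 for every generalised eigenvector v of λ).

  λ = 6: largest Jordan block has size 3, contributing (x − 6)^3

So m_A(x) = (x - 6)^3 = x^3 - 18*x^2 + 108*x - 216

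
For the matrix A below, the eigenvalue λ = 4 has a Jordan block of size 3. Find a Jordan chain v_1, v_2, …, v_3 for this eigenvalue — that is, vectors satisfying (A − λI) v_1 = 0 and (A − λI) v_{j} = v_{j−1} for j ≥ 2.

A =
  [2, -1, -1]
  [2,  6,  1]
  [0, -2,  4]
A Jordan chain for λ = 4 of length 3:
v_1 = (2, 0, -4)ᵀ
v_2 = (-2, 2, 0)ᵀ
v_3 = (1, 0, 0)ᵀ

Let N = A − (4)·I. We want v_3 with N^3 v_3 = 0 but N^2 v_3 ≠ 0; then v_{j-1} := N · v_j for j = 3, …, 2.

Pick v_3 = (1, 0, 0)ᵀ.
Then v_2 = N · v_3 = (-2, 2, 0)ᵀ.
Then v_1 = N · v_2 = (2, 0, -4)ᵀ.

Sanity check: (A − (4)·I) v_1 = (0, 0, 0)ᵀ = 0. ✓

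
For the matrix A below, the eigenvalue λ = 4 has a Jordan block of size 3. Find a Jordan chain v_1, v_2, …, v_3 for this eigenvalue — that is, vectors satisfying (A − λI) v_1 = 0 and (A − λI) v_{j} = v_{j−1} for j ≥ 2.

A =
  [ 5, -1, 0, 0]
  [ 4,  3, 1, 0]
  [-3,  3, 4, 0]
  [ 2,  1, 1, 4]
A Jordan chain for λ = 4 of length 3:
v_1 = (-3, -3, 9, 3)ᵀ
v_2 = (1, 4, -3, 2)ᵀ
v_3 = (1, 0, 0, 0)ᵀ

Let N = A − (4)·I. We want v_3 with N^3 v_3 = 0 but N^2 v_3 ≠ 0; then v_{j-1} := N · v_j for j = 3, …, 2.

Pick v_3 = (1, 0, 0, 0)ᵀ.
Then v_2 = N · v_3 = (1, 4, -3, 2)ᵀ.
Then v_1 = N · v_2 = (-3, -3, 9, 3)ᵀ.

Sanity check: (A − (4)·I) v_1 = (0, 0, 0, 0)ᵀ = 0. ✓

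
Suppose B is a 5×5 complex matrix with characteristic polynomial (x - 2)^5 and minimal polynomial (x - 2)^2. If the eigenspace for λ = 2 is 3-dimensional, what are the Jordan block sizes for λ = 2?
Block sizes for λ = 2: [2, 2, 1]

Step 1 — from the characteristic polynomial, algebraic multiplicity of λ = 2 is 5. From dim ker(B − (2)·I) = 3, there are exactly 3 Jordan blocks for λ = 2.
Step 2 — from the minimal polynomial, the factor (x − 2)^2 tells us the largest block for λ = 2 has size 2.
Step 3 — with total size 5, 3 blocks, and largest block 2, the block sizes (in nonincreasing order) are [2, 2, 1].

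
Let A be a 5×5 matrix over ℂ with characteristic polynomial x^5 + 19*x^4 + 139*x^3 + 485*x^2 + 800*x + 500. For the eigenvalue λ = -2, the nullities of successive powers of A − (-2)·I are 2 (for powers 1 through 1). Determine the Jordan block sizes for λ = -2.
Block sizes for λ = -2: [1, 1]

From the dimensions of kernels of powers, the number of Jordan blocks of size at least j is d_j − d_{j−1} where d_j = dim ker(N^j) (with d_0 = 0). Computing the differences gives [2].
The number of blocks of size exactly k is (#blocks of size ≥ k) − (#blocks of size ≥ k + 1), so the partition is: 2 block(s) of size 1.
In nonincreasing order the block sizes are [1, 1].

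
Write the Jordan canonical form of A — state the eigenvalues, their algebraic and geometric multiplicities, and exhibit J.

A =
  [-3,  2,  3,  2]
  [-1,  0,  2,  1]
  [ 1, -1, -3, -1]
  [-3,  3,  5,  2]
J_3(-1) ⊕ J_1(-1)

The characteristic polynomial is
  det(x·I − A) = x^4 + 4*x^3 + 6*x^2 + 4*x + 1 = (x + 1)^4

Eigenvalues and multiplicities (the geometric multiplicity of λ is n − rank(A − λI), which equals the number of Jordan blocks for λ):
  λ = -1: algebraic multiplicity = 4, geometric multiplicity = 2

Determining the block sizes for each eigenvalue:
  λ = -1: with am = 4 and gm = 2, the partition is not yet determined (e.g. several partitions of 4 into 2 parts exist). Let N = A − (-1)·I. Computing rank(N^1) = 2, rank(N^2) = 1, rank(N^3) = 0; the number of blocks of size ≥ j is rank(N^{j−1}) − rank(N^j), giving [2, 1, 1]. So we have 1 block(s) of size 3, 1 block(s) of size 1 → block sizes [3, 1]

Assembling the blocks gives a Jordan form
J =
  [-1,  1,  0,  0]
  [ 0, -1,  1,  0]
  [ 0,  0, -1,  0]
  [ 0,  0,  0, -1]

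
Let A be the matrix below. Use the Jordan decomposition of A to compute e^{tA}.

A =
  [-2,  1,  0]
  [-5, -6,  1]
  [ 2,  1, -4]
e^{tA} =
  [-t^2*exp(-4*t)/2 + 2*t*exp(-4*t) + exp(-4*t), t*exp(-4*t), t^2*exp(-4*t)/2]
  [t^2*exp(-4*t) - 5*t*exp(-4*t), -2*t*exp(-4*t) + exp(-4*t), -t^2*exp(-4*t) + t*exp(-4*t)]
  [-t^2*exp(-4*t)/2 + 2*t*exp(-4*t), t*exp(-4*t), t^2*exp(-4*t)/2 + exp(-4*t)]

Strategy: write A = P · J · P⁻¹ where J is a Jordan canonical form, so e^{tA} = P · e^{tJ} · P⁻¹, and e^{tJ} can be computed block-by-block.

A has Jordan form
J =
  [-4,  1,  0]
  [ 0, -4,  1]
  [ 0,  0, -4]
(up to reordering of blocks).

Per-block formulas:
  For a 3×3 Jordan block J_3(-4): exp(t · J_3(-4)) = e^(-4t)·(I + t·N + (t^2/2)·N^2), where N is the 3×3 nilpotent shift.

After assembling e^{tJ} and conjugating by P, we get:

e^{tA} =
  [-t^2*exp(-4*t)/2 + 2*t*exp(-4*t) + exp(-4*t), t*exp(-4*t), t^2*exp(-4*t)/2]
  [t^2*exp(-4*t) - 5*t*exp(-4*t), -2*t*exp(-4*t) + exp(-4*t), -t^2*exp(-4*t) + t*exp(-4*t)]
  [-t^2*exp(-4*t)/2 + 2*t*exp(-4*t), t*exp(-4*t), t^2*exp(-4*t)/2 + exp(-4*t)]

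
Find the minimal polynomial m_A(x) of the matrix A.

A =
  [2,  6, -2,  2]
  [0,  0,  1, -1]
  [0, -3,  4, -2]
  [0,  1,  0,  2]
x^3 - 6*x^2 + 12*x - 8

The characteristic polynomial is χ_A(x) = (x - 2)^4, so the eigenvalues are known. The minimal polynomial is
  m_A(x) = Π_λ (x − λ)^{k_λ}
where k_λ is the size of the *largest* Jordan block for λ (equivalently, the smallest k with (A − λI)^k v = 0 for every generalised eigenvector v of λ).

  λ = 2: largest Jordan block has size 3, contributing (x − 2)^3

So m_A(x) = (x - 2)^3 = x^3 - 6*x^2 + 12*x - 8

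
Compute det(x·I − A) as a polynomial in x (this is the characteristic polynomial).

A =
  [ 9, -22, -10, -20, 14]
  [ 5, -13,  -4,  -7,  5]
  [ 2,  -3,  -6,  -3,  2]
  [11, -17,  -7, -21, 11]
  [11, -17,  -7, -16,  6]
x^5 + 25*x^4 + 250*x^3 + 1250*x^2 + 3125*x + 3125

Expanding det(x·I − A) (e.g. by cofactor expansion or by noting that A is similar to its Jordan form J, which has the same characteristic polynomial as A) gives
  χ_A(x) = x^5 + 25*x^4 + 250*x^3 + 1250*x^2 + 3125*x + 3125
which factors as (x + 5)^5. The eigenvalues (with algebraic multiplicities) are λ = -5 with multiplicity 5.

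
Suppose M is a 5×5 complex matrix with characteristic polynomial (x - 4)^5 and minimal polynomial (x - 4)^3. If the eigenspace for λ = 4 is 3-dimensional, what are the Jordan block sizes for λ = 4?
Block sizes for λ = 4: [3, 1, 1]

Step 1 — from the characteristic polynomial, algebraic multiplicity of λ = 4 is 5. From dim ker(M − (4)·I) = 3, there are exactly 3 Jordan blocks for λ = 4.
Step 2 — from the minimal polynomial, the factor (x − 4)^3 tells us the largest block for λ = 4 has size 3.
Step 3 — with total size 5, 3 blocks, and largest block 3, the block sizes (in nonincreasing order) are [3, 1, 1].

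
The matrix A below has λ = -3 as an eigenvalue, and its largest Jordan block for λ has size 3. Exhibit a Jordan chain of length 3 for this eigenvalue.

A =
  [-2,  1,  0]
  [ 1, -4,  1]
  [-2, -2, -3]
A Jordan chain for λ = -3 of length 3:
v_1 = (2, -2, -4)ᵀ
v_2 = (1, 1, -2)ᵀ
v_3 = (1, 0, 0)ᵀ

Let N = A − (-3)·I. We want v_3 with N^3 v_3 = 0 but N^2 v_3 ≠ 0; then v_{j-1} := N · v_j for j = 3, …, 2.

Pick v_3 = (1, 0, 0)ᵀ.
Then v_2 = N · v_3 = (1, 1, -2)ᵀ.
Then v_1 = N · v_2 = (2, -2, -4)ᵀ.

Sanity check: (A − (-3)·I) v_1 = (0, 0, 0)ᵀ = 0. ✓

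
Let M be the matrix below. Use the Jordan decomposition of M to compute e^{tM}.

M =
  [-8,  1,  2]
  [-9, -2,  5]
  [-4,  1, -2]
e^{tM} =
  [-t^2*exp(-4*t)/2 - 4*t*exp(-4*t) + exp(-4*t), t*exp(-4*t), t^2*exp(-4*t)/2 + 2*t*exp(-4*t)]
  [-t^2*exp(-4*t) - 9*t*exp(-4*t), 2*t*exp(-4*t) + exp(-4*t), t^2*exp(-4*t) + 5*t*exp(-4*t)]
  [-t^2*exp(-4*t)/2 - 4*t*exp(-4*t), t*exp(-4*t), t^2*exp(-4*t)/2 + 2*t*exp(-4*t) + exp(-4*t)]

Strategy: write M = P · J · P⁻¹ where J is a Jordan canonical form, so e^{tM} = P · e^{tJ} · P⁻¹, and e^{tJ} can be computed block-by-block.

M has Jordan form
J =
  [-4,  1,  0]
  [ 0, -4,  1]
  [ 0,  0, -4]
(up to reordering of blocks).

Per-block formulas:
  For a 3×3 Jordan block J_3(-4): exp(t · J_3(-4)) = e^(-4t)·(I + t·N + (t^2/2)·N^2), where N is the 3×3 nilpotent shift.

After assembling e^{tJ} and conjugating by P, we get:

e^{tM} =
  [-t^2*exp(-4*t)/2 - 4*t*exp(-4*t) + exp(-4*t), t*exp(-4*t), t^2*exp(-4*t)/2 + 2*t*exp(-4*t)]
  [-t^2*exp(-4*t) - 9*t*exp(-4*t), 2*t*exp(-4*t) + exp(-4*t), t^2*exp(-4*t) + 5*t*exp(-4*t)]
  [-t^2*exp(-4*t)/2 - 4*t*exp(-4*t), t*exp(-4*t), t^2*exp(-4*t)/2 + 2*t*exp(-4*t) + exp(-4*t)]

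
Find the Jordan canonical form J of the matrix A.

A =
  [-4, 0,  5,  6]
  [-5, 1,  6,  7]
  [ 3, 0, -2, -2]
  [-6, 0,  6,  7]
J_1(-1) ⊕ J_3(1)

The characteristic polynomial is
  det(x·I − A) = x^4 - 2*x^3 + 2*x - 1 = (x - 1)^3*(x + 1)

Eigenvalues and multiplicities (the geometric multiplicity of λ is n − rank(A − λI), which equals the number of Jordan blocks for λ):
  λ = -1: algebraic multiplicity = 1, geometric multiplicity = 1
  λ = 1: algebraic multiplicity = 3, geometric multiplicity = 1

Determining the block sizes for each eigenvalue:
  λ = -1: one block (gm = 1), so the single block has size am = 1 → block sizes [1]
  λ = 1: one block (gm = 1), so the single block has size am = 3 → block sizes [3]

Assembling the blocks gives a Jordan form
J =
  [-1, 0, 0, 0]
  [ 0, 1, 1, 0]
  [ 0, 0, 1, 1]
  [ 0, 0, 0, 1]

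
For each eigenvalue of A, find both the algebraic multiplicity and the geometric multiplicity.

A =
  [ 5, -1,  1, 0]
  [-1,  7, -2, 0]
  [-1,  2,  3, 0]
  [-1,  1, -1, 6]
λ = 5: alg = 3, geom = 1; λ = 6: alg = 1, geom = 1

Step 1 — factor the characteristic polynomial to read off the algebraic multiplicities:
  χ_A(x) = (x - 6)*(x - 5)^3

Step 2 — compute geometric multiplicities via the rank-nullity identity g(λ) = n − rank(A − λI):
  rank(A − (5)·I) = 3, so dim ker(A − (5)·I) = n − 3 = 1
  rank(A − (6)·I) = 3, so dim ker(A − (6)·I) = n − 3 = 1

Summary:
  λ = 5: algebraic multiplicity = 3, geometric multiplicity = 1
  λ = 6: algebraic multiplicity = 1, geometric multiplicity = 1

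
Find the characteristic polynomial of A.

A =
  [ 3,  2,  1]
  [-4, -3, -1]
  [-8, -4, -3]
x^3 + 3*x^2 + 3*x + 1

Expanding det(x·I − A) (e.g. by cofactor expansion or by noting that A is similar to its Jordan form J, which has the same characteristic polynomial as A) gives
  χ_A(x) = x^3 + 3*x^2 + 3*x + 1
which factors as (x + 1)^3. The eigenvalues (with algebraic multiplicities) are λ = -1 with multiplicity 3.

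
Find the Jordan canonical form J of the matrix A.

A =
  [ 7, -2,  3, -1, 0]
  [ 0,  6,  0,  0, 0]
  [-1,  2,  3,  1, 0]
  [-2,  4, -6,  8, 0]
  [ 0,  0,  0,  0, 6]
J_2(6) ⊕ J_1(6) ⊕ J_1(6) ⊕ J_1(6)

The characteristic polynomial is
  det(x·I − A) = x^5 - 30*x^4 + 360*x^3 - 2160*x^2 + 6480*x - 7776 = (x - 6)^5

Eigenvalues and multiplicities (the geometric multiplicity of λ is n − rank(A − λI), which equals the number of Jordan blocks for λ):
  λ = 6: algebraic multiplicity = 5, geometric multiplicity = 4

Determining the block sizes for each eigenvalue:
  λ = 6: 4 blocks summing to 5 forces exactly one block of size 2 and the rest size 1 → block sizes [2, 1, 1, 1]

Assembling the blocks gives a Jordan form
J =
  [6, 1, 0, 0, 0]
  [0, 6, 0, 0, 0]
  [0, 0, 6, 0, 0]
  [0, 0, 0, 6, 0]
  [0, 0, 0, 0, 6]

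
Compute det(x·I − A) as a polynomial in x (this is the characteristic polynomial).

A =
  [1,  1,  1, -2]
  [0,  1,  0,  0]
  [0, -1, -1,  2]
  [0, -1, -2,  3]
x^4 - 4*x^3 + 6*x^2 - 4*x + 1

Expanding det(x·I − A) (e.g. by cofactor expansion or by noting that A is similar to its Jordan form J, which has the same characteristic polynomial as A) gives
  χ_A(x) = x^4 - 4*x^3 + 6*x^2 - 4*x + 1
which factors as (x - 1)^4. The eigenvalues (with algebraic multiplicities) are λ = 1 with multiplicity 4.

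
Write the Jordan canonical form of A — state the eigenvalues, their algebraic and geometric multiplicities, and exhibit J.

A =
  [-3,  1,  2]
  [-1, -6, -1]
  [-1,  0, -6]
J_3(-5)

The characteristic polynomial is
  det(x·I − A) = x^3 + 15*x^2 + 75*x + 125 = (x + 5)^3

Eigenvalues and multiplicities (the geometric multiplicity of λ is n − rank(A − λI), which equals the number of Jordan blocks for λ):
  λ = -5: algebraic multiplicity = 3, geometric multiplicity = 1

Determining the block sizes for each eigenvalue:
  λ = -5: one block (gm = 1), so the single block has size am = 3 → block sizes [3]

Assembling the blocks gives a Jordan form
J =
  [-5,  1,  0]
  [ 0, -5,  1]
  [ 0,  0, -5]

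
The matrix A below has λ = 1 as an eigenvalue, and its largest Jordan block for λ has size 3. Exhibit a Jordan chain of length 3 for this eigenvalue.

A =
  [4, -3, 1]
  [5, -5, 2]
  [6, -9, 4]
A Jordan chain for λ = 1 of length 3:
v_1 = (0, -3, -9)ᵀ
v_2 = (3, 5, 6)ᵀ
v_3 = (1, 0, 0)ᵀ

Let N = A − (1)·I. We want v_3 with N^3 v_3 = 0 but N^2 v_3 ≠ 0; then v_{j-1} := N · v_j for j = 3, …, 2.

Pick v_3 = (1, 0, 0)ᵀ.
Then v_2 = N · v_3 = (3, 5, 6)ᵀ.
Then v_1 = N · v_2 = (0, -3, -9)ᵀ.

Sanity check: (A − (1)·I) v_1 = (0, 0, 0)ᵀ = 0. ✓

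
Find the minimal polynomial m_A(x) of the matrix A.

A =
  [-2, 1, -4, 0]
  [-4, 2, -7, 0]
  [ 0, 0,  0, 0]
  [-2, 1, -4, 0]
x^3

The characteristic polynomial is χ_A(x) = x^4, so the eigenvalues are known. The minimal polynomial is
  m_A(x) = Π_λ (x − λ)^{k_λ}
where k_λ is the size of the *largest* Jordan block for λ (equivalently, the smallest k with (A − λI)^k v = 0 for every generalised eigenvector v of λ).

  λ = 0: largest Jordan block has size 3, contributing (x − 0)^3

So m_A(x) = x^3 = x^3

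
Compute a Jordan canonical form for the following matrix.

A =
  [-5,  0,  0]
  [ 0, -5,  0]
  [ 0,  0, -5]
J_1(-5) ⊕ J_1(-5) ⊕ J_1(-5)

The characteristic polynomial is
  det(x·I − A) = x^3 + 15*x^2 + 75*x + 125 = (x + 5)^3

Eigenvalues and multiplicities (the geometric multiplicity of λ is n − rank(A − λI), which equals the number of Jordan blocks for λ):
  λ = -5: algebraic multiplicity = 3, geometric multiplicity = 3

Determining the block sizes for each eigenvalue:
  λ = -5: gm = am = 3, so every block has size 1 → block sizes [1, 1, 1]

Assembling the blocks gives a Jordan form
J =
  [-5,  0,  0]
  [ 0, -5,  0]
  [ 0,  0, -5]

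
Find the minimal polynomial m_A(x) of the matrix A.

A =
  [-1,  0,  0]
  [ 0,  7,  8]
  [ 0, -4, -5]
x^2 - 2*x - 3

The characteristic polynomial is χ_A(x) = (x - 3)*(x + 1)^2, so the eigenvalues are known. The minimal polynomial is
  m_A(x) = Π_λ (x − λ)^{k_λ}
where k_λ is the size of the *largest* Jordan block for λ (equivalently, the smallest k with (A − λI)^k v = 0 for every generalised eigenvector v of λ).

  λ = -1: largest Jordan block has size 1, contributing (x + 1)
  λ = 3: largest Jordan block has size 1, contributing (x − 3)

So m_A(x) = (x - 3)*(x + 1) = x^2 - 2*x - 3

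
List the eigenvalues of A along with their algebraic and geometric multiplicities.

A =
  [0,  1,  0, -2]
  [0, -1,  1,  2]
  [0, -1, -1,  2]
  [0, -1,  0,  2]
λ = 0: alg = 4, geom = 2

Step 1 — factor the characteristic polynomial to read off the algebraic multiplicities:
  χ_A(x) = x^4

Step 2 — compute geometric multiplicities via the rank-nullity identity g(λ) = n − rank(A − λI):
  rank(A − (0)·I) = 2, so dim ker(A − (0)·I) = n − 2 = 2

Summary:
  λ = 0: algebraic multiplicity = 4, geometric multiplicity = 2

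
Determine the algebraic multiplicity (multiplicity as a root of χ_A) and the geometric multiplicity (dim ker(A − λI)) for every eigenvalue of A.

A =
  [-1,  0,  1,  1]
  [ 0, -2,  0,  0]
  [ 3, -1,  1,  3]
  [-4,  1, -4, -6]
λ = -2: alg = 4, geom = 2

Step 1 — factor the characteristic polynomial to read off the algebraic multiplicities:
  χ_A(x) = (x + 2)^4

Step 2 — compute geometric multiplicities via the rank-nullity identity g(λ) = n − rank(A − λI):
  rank(A − (-2)·I) = 2, so dim ker(A − (-2)·I) = n − 2 = 2

Summary:
  λ = -2: algebraic multiplicity = 4, geometric multiplicity = 2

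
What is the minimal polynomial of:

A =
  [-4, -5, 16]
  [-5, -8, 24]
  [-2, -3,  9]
x^3 + 3*x^2 + 3*x + 1

The characteristic polynomial is χ_A(x) = (x + 1)^3, so the eigenvalues are known. The minimal polynomial is
  m_A(x) = Π_λ (x − λ)^{k_λ}
where k_λ is the size of the *largest* Jordan block for λ (equivalently, the smallest k with (A − λI)^k v = 0 for every generalised eigenvector v of λ).

  λ = -1: largest Jordan block has size 3, contributing (x + 1)^3

So m_A(x) = (x + 1)^3 = x^3 + 3*x^2 + 3*x + 1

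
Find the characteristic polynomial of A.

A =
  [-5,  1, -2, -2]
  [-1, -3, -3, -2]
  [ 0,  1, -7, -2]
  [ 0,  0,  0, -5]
x^4 + 20*x^3 + 150*x^2 + 500*x + 625

Expanding det(x·I − A) (e.g. by cofactor expansion or by noting that A is similar to its Jordan form J, which has the same characteristic polynomial as A) gives
  χ_A(x) = x^4 + 20*x^3 + 150*x^2 + 500*x + 625
which factors as (x + 5)^4. The eigenvalues (with algebraic multiplicities) are λ = -5 with multiplicity 4.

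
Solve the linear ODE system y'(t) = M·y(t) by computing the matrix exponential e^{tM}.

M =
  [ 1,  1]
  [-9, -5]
e^{tM} =
  [3*t*exp(-2*t) + exp(-2*t), t*exp(-2*t)]
  [-9*t*exp(-2*t), -3*t*exp(-2*t) + exp(-2*t)]

Strategy: write M = P · J · P⁻¹ where J is a Jordan canonical form, so e^{tM} = P · e^{tJ} · P⁻¹, and e^{tJ} can be computed block-by-block.

M has Jordan form
J =
  [-2,  1]
  [ 0, -2]
(up to reordering of blocks).

Per-block formulas:
  For a 2×2 Jordan block J_2(-2): exp(t · J_2(-2)) = e^(-2t)·(I + t·N), where N is the 2×2 nilpotent shift.

After assembling e^{tJ} and conjugating by P, we get:

e^{tM} =
  [3*t*exp(-2*t) + exp(-2*t), t*exp(-2*t)]
  [-9*t*exp(-2*t), -3*t*exp(-2*t) + exp(-2*t)]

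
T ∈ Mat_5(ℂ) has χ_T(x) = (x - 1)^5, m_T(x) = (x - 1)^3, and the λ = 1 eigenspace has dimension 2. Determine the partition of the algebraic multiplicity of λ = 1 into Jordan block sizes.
Block sizes for λ = 1: [3, 2]

Step 1 — from the characteristic polynomial, algebraic multiplicity of λ = 1 is 5. From dim ker(T − (1)·I) = 2, there are exactly 2 Jordan blocks for λ = 1.
Step 2 — from the minimal polynomial, the factor (x − 1)^3 tells us the largest block for λ = 1 has size 3.
Step 3 — with total size 5, 2 blocks, and largest block 3, the block sizes (in nonincreasing order) are [3, 2].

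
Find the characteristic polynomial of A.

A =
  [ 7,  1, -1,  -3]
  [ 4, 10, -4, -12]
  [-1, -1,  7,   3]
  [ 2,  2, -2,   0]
x^4 - 24*x^3 + 216*x^2 - 864*x + 1296

Expanding det(x·I − A) (e.g. by cofactor expansion or by noting that A is similar to its Jordan form J, which has the same characteristic polynomial as A) gives
  χ_A(x) = x^4 - 24*x^3 + 216*x^2 - 864*x + 1296
which factors as (x - 6)^4. The eigenvalues (with algebraic multiplicities) are λ = 6 with multiplicity 4.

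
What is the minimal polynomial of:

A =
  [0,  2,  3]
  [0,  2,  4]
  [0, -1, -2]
x^3

The characteristic polynomial is χ_A(x) = x^3, so the eigenvalues are known. The minimal polynomial is
  m_A(x) = Π_λ (x − λ)^{k_λ}
where k_λ is the size of the *largest* Jordan block for λ (equivalently, the smallest k with (A − λI)^k v = 0 for every generalised eigenvector v of λ).

  λ = 0: largest Jordan block has size 3, contributing (x − 0)^3

So m_A(x) = x^3 = x^3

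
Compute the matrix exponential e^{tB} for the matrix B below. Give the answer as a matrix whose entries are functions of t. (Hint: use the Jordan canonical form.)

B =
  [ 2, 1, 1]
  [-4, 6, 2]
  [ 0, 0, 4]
e^{tB} =
  [-2*t*exp(4*t) + exp(4*t), t*exp(4*t), t*exp(4*t)]
  [-4*t*exp(4*t), 2*t*exp(4*t) + exp(4*t), 2*t*exp(4*t)]
  [0, 0, exp(4*t)]

Strategy: write B = P · J · P⁻¹ where J is a Jordan canonical form, so e^{tB} = P · e^{tJ} · P⁻¹, and e^{tJ} can be computed block-by-block.

B has Jordan form
J =
  [4, 1, 0]
  [0, 4, 0]
  [0, 0, 4]
(up to reordering of blocks).

Per-block formulas:
  For a 1×1 block at λ = 4: exp(t · [4]) = [e^(4t)].
  For a 2×2 Jordan block J_2(4): exp(t · J_2(4)) = e^(4t)·(I + t·N), where N is the 2×2 nilpotent shift.

After assembling e^{tJ} and conjugating by P, we get:

e^{tB} =
  [-2*t*exp(4*t) + exp(4*t), t*exp(4*t), t*exp(4*t)]
  [-4*t*exp(4*t), 2*t*exp(4*t) + exp(4*t), 2*t*exp(4*t)]
  [0, 0, exp(4*t)]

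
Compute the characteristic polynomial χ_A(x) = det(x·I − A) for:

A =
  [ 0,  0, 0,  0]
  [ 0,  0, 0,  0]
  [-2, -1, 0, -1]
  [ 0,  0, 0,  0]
x^4

Expanding det(x·I − A) (e.g. by cofactor expansion or by noting that A is similar to its Jordan form J, which has the same characteristic polynomial as A) gives
  χ_A(x) = x^4
which factors as x^4. The eigenvalues (with algebraic multiplicities) are λ = 0 with multiplicity 4.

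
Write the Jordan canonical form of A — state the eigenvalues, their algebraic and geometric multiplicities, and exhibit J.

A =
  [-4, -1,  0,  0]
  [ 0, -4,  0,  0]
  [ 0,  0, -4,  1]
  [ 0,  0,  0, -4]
J_2(-4) ⊕ J_2(-4)

The characteristic polynomial is
  det(x·I − A) = x^4 + 16*x^3 + 96*x^2 + 256*x + 256 = (x + 4)^4

Eigenvalues and multiplicities (the geometric multiplicity of λ is n − rank(A − λI), which equals the number of Jordan blocks for λ):
  λ = -4: algebraic multiplicity = 4, geometric multiplicity = 2

Determining the block sizes for each eigenvalue:
  λ = -4: with am = 4 and gm = 2, the partition is not yet determined (e.g. several partitions of 4 into 2 parts exist). Let N = A − (-4)·I. Computing rank(N^1) = 2, rank(N^2) = 0; the number of blocks of size ≥ j is rank(N^{j−1}) − rank(N^j), giving [2, 2]. So we have 2 block(s) of size 2 → block sizes [2, 2]

Assembling the blocks gives a Jordan form
J =
  [-4,  1,  0,  0]
  [ 0, -4,  0,  0]
  [ 0,  0, -4,  1]
  [ 0,  0,  0, -4]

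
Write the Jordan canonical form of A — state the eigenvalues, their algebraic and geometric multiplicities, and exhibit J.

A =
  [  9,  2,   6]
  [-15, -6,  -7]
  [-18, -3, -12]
J_3(-3)

The characteristic polynomial is
  det(x·I − A) = x^3 + 9*x^2 + 27*x + 27 = (x + 3)^3

Eigenvalues and multiplicities (the geometric multiplicity of λ is n − rank(A − λI), which equals the number of Jordan blocks for λ):
  λ = -3: algebraic multiplicity = 3, geometric multiplicity = 1

Determining the block sizes for each eigenvalue:
  λ = -3: one block (gm = 1), so the single block has size am = 3 → block sizes [3]

Assembling the blocks gives a Jordan form
J =
  [-3,  1,  0]
  [ 0, -3,  1]
  [ 0,  0, -3]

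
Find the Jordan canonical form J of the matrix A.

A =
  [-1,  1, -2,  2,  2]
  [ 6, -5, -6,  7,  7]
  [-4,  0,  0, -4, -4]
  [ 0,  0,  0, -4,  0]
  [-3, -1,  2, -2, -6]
J_3(-4) ⊕ J_1(-4) ⊕ J_1(0)

The characteristic polynomial is
  det(x·I − A) = x^5 + 16*x^4 + 96*x^3 + 256*x^2 + 256*x = x*(x + 4)^4

Eigenvalues and multiplicities (the geometric multiplicity of λ is n − rank(A − λI), which equals the number of Jordan blocks for λ):
  λ = -4: algebraic multiplicity = 4, geometric multiplicity = 2
  λ = 0: algebraic multiplicity = 1, geometric multiplicity = 1

Determining the block sizes for each eigenvalue:
  λ = -4: with am = 4 and gm = 2, the partition is not yet determined (e.g. several partitions of 4 into 2 parts exist). Let N = A − (-4)·I. Computing rank(N^1) = 3, rank(N^2) = 2, rank(N^3) = 1; the number of blocks of size ≥ j is rank(N^{j−1}) − rank(N^j), giving [2, 1, 1]. So we have 1 block(s) of size 3, 1 block(s) of size 1 → block sizes [3, 1]
  λ = 0: one block (gm = 1), so the single block has size am = 1 → block sizes [1]

Assembling the blocks gives a Jordan form
J =
  [-4,  1,  0,  0, 0]
  [ 0, -4,  1,  0, 0]
  [ 0,  0, -4,  0, 0]
  [ 0,  0,  0, -4, 0]
  [ 0,  0,  0,  0, 0]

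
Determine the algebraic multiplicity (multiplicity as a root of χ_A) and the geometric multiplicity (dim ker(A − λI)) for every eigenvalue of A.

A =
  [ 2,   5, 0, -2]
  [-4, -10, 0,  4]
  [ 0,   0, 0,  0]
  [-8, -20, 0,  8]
λ = 0: alg = 4, geom = 3

Step 1 — factor the characteristic polynomial to read off the algebraic multiplicities:
  χ_A(x) = x^4

Step 2 — compute geometric multiplicities via the rank-nullity identity g(λ) = n − rank(A − λI):
  rank(A − (0)·I) = 1, so dim ker(A − (0)·I) = n − 1 = 3

Summary:
  λ = 0: algebraic multiplicity = 4, geometric multiplicity = 3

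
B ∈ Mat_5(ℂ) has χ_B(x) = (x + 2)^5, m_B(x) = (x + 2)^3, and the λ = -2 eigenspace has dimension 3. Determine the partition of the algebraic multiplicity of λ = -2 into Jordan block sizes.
Block sizes for λ = -2: [3, 1, 1]

Step 1 — from the characteristic polynomial, algebraic multiplicity of λ = -2 is 5. From dim ker(B − (-2)·I) = 3, there are exactly 3 Jordan blocks for λ = -2.
Step 2 — from the minimal polynomial, the factor (x + 2)^3 tells us the largest block for λ = -2 has size 3.
Step 3 — with total size 5, 3 blocks, and largest block 3, the block sizes (in nonincreasing order) are [3, 1, 1].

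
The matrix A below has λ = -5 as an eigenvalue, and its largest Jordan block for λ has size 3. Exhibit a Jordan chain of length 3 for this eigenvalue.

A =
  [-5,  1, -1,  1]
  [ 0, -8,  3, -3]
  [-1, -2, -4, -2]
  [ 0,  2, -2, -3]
A Jordan chain for λ = -5 of length 3:
v_1 = (1, -3, -1, 2)ᵀ
v_2 = (0, 0, -1, 0)ᵀ
v_3 = (1, 0, 0, 0)ᵀ

Let N = A − (-5)·I. We want v_3 with N^3 v_3 = 0 but N^2 v_3 ≠ 0; then v_{j-1} := N · v_j for j = 3, …, 2.

Pick v_3 = (1, 0, 0, 0)ᵀ.
Then v_2 = N · v_3 = (0, 0, -1, 0)ᵀ.
Then v_1 = N · v_2 = (1, -3, -1, 2)ᵀ.

Sanity check: (A − (-5)·I) v_1 = (0, 0, 0, 0)ᵀ = 0. ✓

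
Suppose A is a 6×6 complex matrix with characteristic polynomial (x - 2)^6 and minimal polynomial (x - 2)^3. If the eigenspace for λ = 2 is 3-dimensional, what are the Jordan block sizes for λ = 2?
Block sizes for λ = 2: [3, 2, 1]

Step 1 — from the characteristic polynomial, algebraic multiplicity of λ = 2 is 6. From dim ker(A − (2)·I) = 3, there are exactly 3 Jordan blocks for λ = 2.
Step 2 — from the minimal polynomial, the factor (x − 2)^3 tells us the largest block for λ = 2 has size 3.
Step 3 — with total size 6, 3 blocks, and largest block 3, the block sizes (in nonincreasing order) are [3, 2, 1].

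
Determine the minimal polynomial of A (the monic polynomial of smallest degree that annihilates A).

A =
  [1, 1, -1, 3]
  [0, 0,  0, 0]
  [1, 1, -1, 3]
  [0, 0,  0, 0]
x^2

The characteristic polynomial is χ_A(x) = x^4, so the eigenvalues are known. The minimal polynomial is
  m_A(x) = Π_λ (x − λ)^{k_λ}
where k_λ is the size of the *largest* Jordan block for λ (equivalently, the smallest k with (A − λI)^k v = 0 for every generalised eigenvector v of λ).

  λ = 0: largest Jordan block has size 2, contributing (x − 0)^2

So m_A(x) = x^2 = x^2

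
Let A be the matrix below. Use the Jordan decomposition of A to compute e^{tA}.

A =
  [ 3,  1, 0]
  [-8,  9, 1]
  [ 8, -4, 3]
e^{tA} =
  [-2*t^2*exp(5*t) - 2*t*exp(5*t) + exp(5*t), t^2*exp(5*t) + t*exp(5*t), t^2*exp(5*t)/2]
  [-4*t^2*exp(5*t) - 8*t*exp(5*t), 2*t^2*exp(5*t) + 4*t*exp(5*t) + exp(5*t), t^2*exp(5*t) + t*exp(5*t)]
  [8*t*exp(5*t), -4*t*exp(5*t), -2*t*exp(5*t) + exp(5*t)]

Strategy: write A = P · J · P⁻¹ where J is a Jordan canonical form, so e^{tA} = P · e^{tJ} · P⁻¹, and e^{tJ} can be computed block-by-block.

A has Jordan form
J =
  [5, 1, 0]
  [0, 5, 1]
  [0, 0, 5]
(up to reordering of blocks).

Per-block formulas:
  For a 3×3 Jordan block J_3(5): exp(t · J_3(5)) = e^(5t)·(I + t·N + (t^2/2)·N^2), where N is the 3×3 nilpotent shift.

After assembling e^{tJ} and conjugating by P, we get:

e^{tA} =
  [-2*t^2*exp(5*t) - 2*t*exp(5*t) + exp(5*t), t^2*exp(5*t) + t*exp(5*t), t^2*exp(5*t)/2]
  [-4*t^2*exp(5*t) - 8*t*exp(5*t), 2*t^2*exp(5*t) + 4*t*exp(5*t) + exp(5*t), t^2*exp(5*t) + t*exp(5*t)]
  [8*t*exp(5*t), -4*t*exp(5*t), -2*t*exp(5*t) + exp(5*t)]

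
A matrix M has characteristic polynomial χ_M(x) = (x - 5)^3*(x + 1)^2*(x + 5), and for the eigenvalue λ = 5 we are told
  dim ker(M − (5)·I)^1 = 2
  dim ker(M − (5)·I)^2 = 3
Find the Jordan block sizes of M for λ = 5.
Block sizes for λ = 5: [2, 1]

From the dimensions of kernels of powers, the number of Jordan blocks of size at least j is d_j − d_{j−1} where d_j = dim ker(N^j) (with d_0 = 0). Computing the differences gives [2, 1].
The number of blocks of size exactly k is (#blocks of size ≥ k) − (#blocks of size ≥ k + 1), so the partition is: 1 block(s) of size 1, 1 block(s) of size 2.
In nonincreasing order the block sizes are [2, 1].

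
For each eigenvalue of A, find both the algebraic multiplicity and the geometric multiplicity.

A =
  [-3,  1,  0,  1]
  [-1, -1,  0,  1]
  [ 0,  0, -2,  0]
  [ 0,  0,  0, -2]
λ = -2: alg = 4, geom = 3

Step 1 — factor the characteristic polynomial to read off the algebraic multiplicities:
  χ_A(x) = (x + 2)^4

Step 2 — compute geometric multiplicities via the rank-nullity identity g(λ) = n − rank(A − λI):
  rank(A − (-2)·I) = 1, so dim ker(A − (-2)·I) = n − 1 = 3

Summary:
  λ = -2: algebraic multiplicity = 4, geometric multiplicity = 3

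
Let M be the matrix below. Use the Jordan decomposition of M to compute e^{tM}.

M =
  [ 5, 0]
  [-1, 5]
e^{tM} =
  [exp(5*t), 0]
  [-t*exp(5*t), exp(5*t)]

Strategy: write M = P · J · P⁻¹ where J is a Jordan canonical form, so e^{tM} = P · e^{tJ} · P⁻¹, and e^{tJ} can be computed block-by-block.

M has Jordan form
J =
  [5, 1]
  [0, 5]
(up to reordering of blocks).

Per-block formulas:
  For a 2×2 Jordan block J_2(5): exp(t · J_2(5)) = e^(5t)·(I + t·N), where N is the 2×2 nilpotent shift.

After assembling e^{tJ} and conjugating by P, we get:

e^{tM} =
  [exp(5*t), 0]
  [-t*exp(5*t), exp(5*t)]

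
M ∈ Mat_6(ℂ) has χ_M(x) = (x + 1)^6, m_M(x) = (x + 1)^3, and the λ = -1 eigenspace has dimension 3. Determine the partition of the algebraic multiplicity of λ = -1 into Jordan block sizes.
Block sizes for λ = -1: [3, 2, 1]

Step 1 — from the characteristic polynomial, algebraic multiplicity of λ = -1 is 6. From dim ker(M − (-1)·I) = 3, there are exactly 3 Jordan blocks for λ = -1.
Step 2 — from the minimal polynomial, the factor (x + 1)^3 tells us the largest block for λ = -1 has size 3.
Step 3 — with total size 6, 3 blocks, and largest block 3, the block sizes (in nonincreasing order) are [3, 2, 1].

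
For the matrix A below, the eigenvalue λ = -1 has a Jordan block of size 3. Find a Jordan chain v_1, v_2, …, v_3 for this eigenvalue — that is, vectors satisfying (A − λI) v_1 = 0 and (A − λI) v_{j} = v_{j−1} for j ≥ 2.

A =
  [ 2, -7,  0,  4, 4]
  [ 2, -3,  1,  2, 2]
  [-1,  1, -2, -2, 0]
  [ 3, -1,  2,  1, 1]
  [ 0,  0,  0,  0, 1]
A Jordan chain for λ = -1 of length 3:
v_1 = (3, 3, -6, 3, 0)ᵀ
v_2 = (-1, 2, -1, 5, 0)ᵀ
v_3 = (2, 1, 0, 0, 0)ᵀ

Let N = A − (-1)·I. We want v_3 with N^3 v_3 = 0 but N^2 v_3 ≠ 0; then v_{j-1} := N · v_j for j = 3, …, 2.

Pick v_3 = (2, 1, 0, 0, 0)ᵀ.
Then v_2 = N · v_3 = (-1, 2, -1, 5, 0)ᵀ.
Then v_1 = N · v_2 = (3, 3, -6, 3, 0)ᵀ.

Sanity check: (A − (-1)·I) v_1 = (0, 0, 0, 0, 0)ᵀ = 0. ✓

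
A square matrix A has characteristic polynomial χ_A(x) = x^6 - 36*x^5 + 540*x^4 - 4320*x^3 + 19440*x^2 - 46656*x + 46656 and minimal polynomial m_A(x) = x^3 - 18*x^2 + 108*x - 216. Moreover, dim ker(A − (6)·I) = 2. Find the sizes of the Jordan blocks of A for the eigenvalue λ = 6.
Block sizes for λ = 6: [3, 3]

Step 1 — from the characteristic polynomial, algebraic multiplicity of λ = 6 is 6. From dim ker(A − (6)·I) = 2, there are exactly 2 Jordan blocks for λ = 6.
Step 2 — from the minimal polynomial, the factor (x − 6)^3 tells us the largest block for λ = 6 has size 3.
Step 3 — with total size 6, 2 blocks, and largest block 3, the block sizes (in nonincreasing order) are [3, 3].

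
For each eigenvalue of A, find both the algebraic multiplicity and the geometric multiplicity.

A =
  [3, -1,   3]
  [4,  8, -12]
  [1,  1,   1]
λ = 4: alg = 3, geom = 2

Step 1 — factor the characteristic polynomial to read off the algebraic multiplicities:
  χ_A(x) = (x - 4)^3

Step 2 — compute geometric multiplicities via the rank-nullity identity g(λ) = n − rank(A − λI):
  rank(A − (4)·I) = 1, so dim ker(A − (4)·I) = n − 1 = 2

Summary:
  λ = 4: algebraic multiplicity = 3, geometric multiplicity = 2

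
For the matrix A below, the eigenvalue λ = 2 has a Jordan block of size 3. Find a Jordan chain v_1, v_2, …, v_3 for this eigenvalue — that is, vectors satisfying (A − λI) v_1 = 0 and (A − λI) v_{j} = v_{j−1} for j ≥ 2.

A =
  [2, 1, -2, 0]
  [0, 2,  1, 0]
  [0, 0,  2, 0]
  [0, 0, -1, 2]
A Jordan chain for λ = 2 of length 3:
v_1 = (1, 0, 0, 0)ᵀ
v_2 = (-2, 1, 0, -1)ᵀ
v_3 = (0, 0, 1, 0)ᵀ

Let N = A − (2)·I. We want v_3 with N^3 v_3 = 0 but N^2 v_3 ≠ 0; then v_{j-1} := N · v_j for j = 3, …, 2.

Pick v_3 = (0, 0, 1, 0)ᵀ.
Then v_2 = N · v_3 = (-2, 1, 0, -1)ᵀ.
Then v_1 = N · v_2 = (1, 0, 0, 0)ᵀ.

Sanity check: (A − (2)·I) v_1 = (0, 0, 0, 0)ᵀ = 0. ✓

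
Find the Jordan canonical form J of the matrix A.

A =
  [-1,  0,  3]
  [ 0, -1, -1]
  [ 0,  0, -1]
J_2(-1) ⊕ J_1(-1)

The characteristic polynomial is
  det(x·I − A) = x^3 + 3*x^2 + 3*x + 1 = (x + 1)^3

Eigenvalues and multiplicities (the geometric multiplicity of λ is n − rank(A − λI), which equals the number of Jordan blocks for λ):
  λ = -1: algebraic multiplicity = 3, geometric multiplicity = 2

Determining the block sizes for each eigenvalue:
  λ = -1: 2 blocks summing to 3 forces exactly one block of size 2 and the rest size 1 → block sizes [2, 1]

Assembling the blocks gives a Jordan form
J =
  [-1,  1,  0]
  [ 0, -1,  0]
  [ 0,  0, -1]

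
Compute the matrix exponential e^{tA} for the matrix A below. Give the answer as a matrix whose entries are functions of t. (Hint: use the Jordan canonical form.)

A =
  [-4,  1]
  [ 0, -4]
e^{tA} =
  [exp(-4*t), t*exp(-4*t)]
  [0, exp(-4*t)]

Strategy: write A = P · J · P⁻¹ where J is a Jordan canonical form, so e^{tA} = P · e^{tJ} · P⁻¹, and e^{tJ} can be computed block-by-block.

A has Jordan form
J =
  [-4,  1]
  [ 0, -4]
(up to reordering of blocks).

Per-block formulas:
  For a 2×2 Jordan block J_2(-4): exp(t · J_2(-4)) = e^(-4t)·(I + t·N), where N is the 2×2 nilpotent shift.

After assembling e^{tJ} and conjugating by P, we get:

e^{tA} =
  [exp(-4*t), t*exp(-4*t)]
  [0, exp(-4*t)]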